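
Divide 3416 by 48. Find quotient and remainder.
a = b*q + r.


3416 = 48 * 71 + 8
Check: 3408 + 8 = 3416

q = 71, r = 8


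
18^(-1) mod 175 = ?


Use the extended Euclidean algorithm on (175, 18); each row r = 175*s + 18*t:
r=175, s=1, t=0
r=18, s=0, t=1
q=9: r=13, s=1, t=-9   [175*(1) + 18*(-9) = 13]
q=1: r=5, s=-1, t=10   [175*(-1) + 18*(10) = 5]
q=2: r=3, s=3, t=-29   [175*(3) + 18*(-29) = 3]
q=1: r=2, s=-4, t=39   [175*(-4) + 18*(39) = 2]
q=1: r=1, s=7, t=-68   [175*(7) + 18*(-68) = 1]
q=2: r=0, s=-18, t=175   [175*(-18) + 18*(175) = 0]
GCD = 1 with t = -68, so 18*(-68) ≡ 1 (mod 175)
Inverse = -68 mod 175 = 107
Check: 18 * 107 = 1926 ≡ 1 (mod 175)

18^(-1) ≡ 107 (mod 175)


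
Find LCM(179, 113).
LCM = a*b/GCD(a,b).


GCD(179, 113) = 1
LCM = 179*113/1 = 20227/1 = 20227

LCM = 20227


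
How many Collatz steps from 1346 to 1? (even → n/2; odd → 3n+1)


1346 → 673 → 2020 → 1010 → 505 → 1516 → 758 → 379 → 1138 → 569 → 1708 → 854 → 427 → 1282 → 641 → 1924 → 962 → 481 → 1444 → 722 → 361 → 1084 → 542 → 271 → 814 → 407 → 1222 → 611 → 1834 → 917 → 2752 → 1376 → 688 → 344 → 172 → 86 → 43 → 130 → 65 → 196 → 98 → 49 → 148 → 74 → 37 → 112 → 56 → 28 → 14 → 7 → 22 → 11 → 34 → 17 → 52 → 26 → 13 → 40 → 20 → 10 → 5 → 16 → 8 → 4 → 2 → 1
Total steps = 65

65 steps


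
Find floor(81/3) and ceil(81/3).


81/3 = 27.0000
floor = 27
ceil = 27

floor = 27, ceil = 27


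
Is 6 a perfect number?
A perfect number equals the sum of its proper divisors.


Proper divisors of 6: 1, 2, 3
Sum = 1 + 2 + 3 = 6

Yes, 6 is perfect (6 = 6)


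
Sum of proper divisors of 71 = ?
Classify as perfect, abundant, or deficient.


Proper divisors: 1
Sum = 1 = 1
1 < 71 → deficient

s(71) = 1 (deficient)


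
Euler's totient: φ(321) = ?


321 = 3 × 107
Prime factors: 3, 107
φ(321) = 321 × (1-1/3) × (1-1/107)
= 321 × 2/3 × 106/107 = 212

φ(321) = 212


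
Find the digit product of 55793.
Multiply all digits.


5 × 5 × 7 × 9 × 3 = 4725


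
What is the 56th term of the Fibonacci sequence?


Sequence: 1, 1, 2, 3, 5, 8, 13, 21, 34, 55, 89, 144, 233, 377, 610, 987, 1597, 2584, 4181, 6765, 10946, 17711, 28657, 46368, 75025, 121393, 196418, 317811, 514229, 832040, 1346269, 2178309, 3524578, 5702887, 9227465, 14930352, 24157817, 39088169, 63245986, 102334155, 165580141, 267914296, 433494437, 701408733, 1134903170, 1836311903, 2971215073, 4807526976, 7778742049, 12586269025, 20365011074, 32951280099, 53316291173, 86267571272, 139583862445, 225851433717
F(56) = 225851433717


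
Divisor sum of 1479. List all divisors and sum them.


Divisors of 1479: 1, 3, 17, 29, 51, 87, 493, 1479
Sum = 1 + 3 + 17 + 29 + 51 + 87 + 493 + 1479 = 2160

σ(1479) = 2160


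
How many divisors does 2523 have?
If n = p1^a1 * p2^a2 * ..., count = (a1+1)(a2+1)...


2523 = 3^1 × 29^2
d(2523) = (1+1) × (2+1) = 6

6 divisors


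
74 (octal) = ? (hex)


74 (base 8) = 60 (decimal)
60 (decimal) = 3C (base 16)


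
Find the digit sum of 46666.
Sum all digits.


4 + 6 + 6 + 6 + 6 = 28


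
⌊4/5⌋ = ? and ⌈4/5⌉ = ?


4/5 = 0.8000
floor = 0
ceil = 1

floor = 0, ceil = 1


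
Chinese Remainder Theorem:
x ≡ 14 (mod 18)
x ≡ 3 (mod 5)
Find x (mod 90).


M = 18*5 = 90
M1 = M/18 = 5, M2 = M/5 = 18
M1^(-1) mod 18 = 11, M2^(-1) mod 5 = 2
x = 14*5*11 + 3*18*2 = 878
878 mod 90 = 68
Check: 68 mod 18 = 14 ✓, 68 mod 5 = 3 ✓

x ≡ 68 (mod 90)


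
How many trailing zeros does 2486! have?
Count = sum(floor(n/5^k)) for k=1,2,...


floor(2486/5) = 497
floor(2486/25) = 99
floor(2486/125) = 19
floor(2486/625) = 3
Total = 618

618 trailing zeros


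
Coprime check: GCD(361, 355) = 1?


Euclidean algorithm:
361 = 1 * 355 + 6
355 = 59 * 6 + 1
6 = 6 * 1 + 0
GCD(361, 355) = 1

Yes, coprime (GCD = 1)


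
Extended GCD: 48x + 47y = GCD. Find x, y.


Tabular extended Euclidean (each row: r = 48*s + 47*t):
r=48, s=1, t=0
r=47, s=0, t=1
q=1: r=1, s=1, t=-1   [48*(1) + 47*(-1) = 1]
q=47: r=0, s=-47, t=48   [48*(-47) + 47*(48) = 0]
GCD = 1; from the row with r=1: x=1, y=-1
Check: 48*(1) + 47*(-1) = 48 - 47 = 1

GCD = 1, x = 1, y = -1


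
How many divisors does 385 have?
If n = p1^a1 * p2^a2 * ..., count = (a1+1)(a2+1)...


385 = 5^1 × 7^1 × 11^1
d(385) = (1+1) × (1+1) × (1+1) = 8

8 divisors


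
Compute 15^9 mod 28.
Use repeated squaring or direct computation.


15^1 mod 28 = 15
15^2 mod 28 = 1
15^3 mod 28 = 15
15^4 mod 28 = 1
15^5 mod 28 = 15
15^6 mod 28 = 1
15^7 mod 28 = 15
15^8 mod 28 = 1
15^9 mod 28 = 15


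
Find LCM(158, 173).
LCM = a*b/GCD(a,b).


GCD(158, 173) = 1
LCM = 158*173/1 = 27334/1 = 27334

LCM = 27334


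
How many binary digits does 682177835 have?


682177835 in base 2 = 101000101010010011010100101011
Number of digits = 30

30 digits (base 2)


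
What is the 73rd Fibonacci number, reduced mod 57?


F(k) mod 57 for k=1..73:
1, 1, 2, 3, 5, 8, 13, 21, 34, 55, 32, 30, 5, 35, 40, 18, 1, 19, 20, 39, 2, 41, 43, 27, 13, 40, 53, 36, 32, 11, 43, 54, 40, 37, 20, 0, 20, 20, 40, 3, 43, 46, 32, 21, 53, 17, 13, 30, 43, 16, 2, 18, 20, 38, 1, 39, 40, 22, 5, 27, 32, 2, 34, 36, 13, 49, 5, 54, 2, 56, 1, 0, 1
F(73) mod 57 = 1


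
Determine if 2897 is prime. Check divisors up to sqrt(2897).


Check divisors up to sqrt(2897) = 53.8238
No divisors found.
2897 is prime.

Yes, 2897 is prime


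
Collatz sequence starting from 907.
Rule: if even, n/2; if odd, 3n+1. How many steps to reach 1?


907 → 2722 → 1361 → 4084 → 2042 → 1021 → 3064 → 1532 → 766 → 383 → 1150 → 575 → 1726 → 863 → 2590 → 1295 → 3886 → 1943 → 5830 → 2915 → 8746 → 4373 → 13120 → 6560 → 3280 → 1640 → 820 → 410 → 205 → 616 → 308 → 154 → 77 → 232 → 116 → 58 → 29 → 88 → 44 → 22 → 11 → 34 → 17 → 52 → 26 → 13 → 40 → 20 → 10 → 5 → 16 → 8 → 4 → 2 → 1
Total steps = 54

54 steps


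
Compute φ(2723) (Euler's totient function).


2723 = 7 × 389
Prime factors: 7, 389
φ(2723) = 2723 × (1-1/7) × (1-1/389)
= 2723 × 6/7 × 388/389 = 2328

φ(2723) = 2328


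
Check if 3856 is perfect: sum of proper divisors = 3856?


Proper divisors of 3856: 1, 2, 4, 8, 16, 241, 482, 964, 1928
Sum = 1 + 2 + 4 + 8 + 16 + 241 + 482 + 964 + 1928 = 3646

No, 3856 is not perfect (3646 ≠ 3856)


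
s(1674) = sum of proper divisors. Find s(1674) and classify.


Proper divisors: 1, 2, 3, 6, 9, 18, 27, 31, 54, 62, 93, 186, 279, 558, 837
Sum = 1 + 2 + 3 + 6 + 9 + 18 + 27 + 31 + 54 + 62 + 93 + 186 + 279 + 558 + 837 = 2166
2166 > 1674 → abundant

s(1674) = 2166 (abundant)


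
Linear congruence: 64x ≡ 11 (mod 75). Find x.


GCD(64, 75) = 1, unique solution
a^(-1) mod 75 = 34
x = 34 * 11 mod 75 = 74

x ≡ 74 (mod 75)


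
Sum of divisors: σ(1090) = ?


Divisors of 1090: 1, 2, 5, 10, 109, 218, 545, 1090
Sum = 1 + 2 + 5 + 10 + 109 + 218 + 545 + 1090 = 1980

σ(1090) = 1980


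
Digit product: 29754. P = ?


2 × 9 × 7 × 5 × 4 = 2520


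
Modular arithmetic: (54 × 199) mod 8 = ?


54 × 199 = 10746
10746 mod 8 = 2


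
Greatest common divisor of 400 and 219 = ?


400 = 1 * 219 + 181
219 = 1 * 181 + 38
181 = 4 * 38 + 29
38 = 1 * 29 + 9
29 = 3 * 9 + 2
9 = 4 * 2 + 1
2 = 2 * 1 + 0
GCD = 1


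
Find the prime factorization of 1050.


1050 / 2 = 525
525 / 3 = 175
175 / 5 = 35
35 / 5 = 7
7 / 7 = 1
1050 = 2 × 3 × 5^2 × 7


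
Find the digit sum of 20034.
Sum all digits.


2 + 0 + 0 + 3 + 4 = 9


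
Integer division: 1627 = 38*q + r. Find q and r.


1627 = 38 * 42 + 31
Check: 1596 + 31 = 1627

q = 42, r = 31


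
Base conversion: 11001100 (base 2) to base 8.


11001100 (base 2) = 204 (decimal)
204 (decimal) = 314 (base 8)


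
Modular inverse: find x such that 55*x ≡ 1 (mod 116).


Use the extended Euclidean algorithm on (116, 55); each row r = 116*s + 55*t:
r=116, s=1, t=0
r=55, s=0, t=1
q=2: r=6, s=1, t=-2   [116*(1) + 55*(-2) = 6]
q=9: r=1, s=-9, t=19   [116*(-9) + 55*(19) = 1]
q=6: r=0, s=55, t=-116   [116*(55) + 55*(-116) = 0]
GCD = 1 with t = 19, so 55*(19) ≡ 1 (mod 116)
Inverse = 19 mod 116 = 19
Check: 55 * 19 = 1045 ≡ 1 (mod 116)

55^(-1) ≡ 19 (mod 116)


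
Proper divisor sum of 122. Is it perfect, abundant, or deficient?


Proper divisors: 1, 2, 61
Sum = 1 + 2 + 61 = 64
64 < 122 → deficient

s(122) = 64 (deficient)


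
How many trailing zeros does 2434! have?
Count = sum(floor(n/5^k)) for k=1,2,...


floor(2434/5) = 486
floor(2434/25) = 97
floor(2434/125) = 19
floor(2434/625) = 3
Total = 605

605 trailing zeros


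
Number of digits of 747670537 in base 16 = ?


747670537 in base 16 = 2C908C09
Number of digits = 8

8 digits (base 16)


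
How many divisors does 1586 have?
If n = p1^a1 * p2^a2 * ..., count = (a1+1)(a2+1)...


1586 = 2^1 × 13^1 × 61^1
d(1586) = (1+1) × (1+1) × (1+1) = 8

8 divisors


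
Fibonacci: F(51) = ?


Sequence: 1, 1, 2, 3, 5, 8, 13, 21, 34, 55, 89, 144, 233, 377, 610, 987, 1597, 2584, 4181, 6765, 10946, 17711, 28657, 46368, 75025, 121393, 196418, 317811, 514229, 832040, 1346269, 2178309, 3524578, 5702887, 9227465, 14930352, 24157817, 39088169, 63245986, 102334155, 165580141, 267914296, 433494437, 701408733, 1134903170, 1836311903, 2971215073, 4807526976, 7778742049, 12586269025, 20365011074
F(51) = 20365011074


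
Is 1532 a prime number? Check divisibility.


1532 / 2 = 766 (exact division)
1532 is NOT prime.

No, 1532 is not prime


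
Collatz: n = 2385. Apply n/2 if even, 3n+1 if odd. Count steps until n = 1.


2385 → 7156 → 3578 → 1789 → 5368 → 2684 → 1342 → 671 → 2014 → 1007 → 3022 → 1511 → 4534 → 2267 → 6802 → 3401 → 10204 → 5102 → 2551 → 7654 → 3827 → 11482 → 5741 → 17224 → 8612 → 4306 → 2153 → 6460 → 3230 → 1615 → 4846 → 2423 → 7270 → 3635 → 10906 → 5453 → 16360 → 8180 → 4090 → 2045 → 6136 → 3068 → 1534 → 767 → 2302 → 1151 → 3454 → 1727 → 5182 → 2591 → 7774 → 3887 → 11662 → 5831 → 17494 → 8747 → 26242 → 13121 → 39364 → 19682 → 9841 → 29524 → 14762 → 7381 → 22144 → 11072 → 5536 → 2768 → 1384 → 692 → 346 → 173 → 520 → 260 → 130 → 65 → 196 → 98 → 49 → 148 → 74 → 37 → 112 → 56 → 28 → 14 → 7 → 22 → 11 → 34 → 17 → 52 → 26 → 13 → 40 → 20 → 10 → 5 → 16 → 8 → 4 → 2 → 1
Total steps = 102

102 steps


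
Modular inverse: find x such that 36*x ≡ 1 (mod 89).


Use the extended Euclidean algorithm on (89, 36); each row r = 89*s + 36*t:
r=89, s=1, t=0
r=36, s=0, t=1
q=2: r=17, s=1, t=-2   [89*(1) + 36*(-2) = 17]
q=2: r=2, s=-2, t=5   [89*(-2) + 36*(5) = 2]
q=8: r=1, s=17, t=-42   [89*(17) + 36*(-42) = 1]
q=2: r=0, s=-36, t=89   [89*(-36) + 36*(89) = 0]
GCD = 1 with t = -42, so 36*(-42) ≡ 1 (mod 89)
Inverse = -42 mod 89 = 47
Check: 36 * 47 = 1692 ≡ 1 (mod 89)

36^(-1) ≡ 47 (mod 89)


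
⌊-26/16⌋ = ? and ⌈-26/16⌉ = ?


-26/16 = -1.6250
floor = -2
ceil = -1

floor = -2, ceil = -1


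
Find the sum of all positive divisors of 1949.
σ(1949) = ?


Divisors of 1949: 1, 1949
Sum = 1 + 1949 = 1950

σ(1949) = 1950


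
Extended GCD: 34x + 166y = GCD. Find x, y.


Tabular extended Euclidean (each row: r = 34*s + 166*t):
r=34, s=1, t=0
r=166, s=0, t=1
q=0: r=34, s=1, t=0   [34*(1) + 166*(0) = 34]
q=4: r=30, s=-4, t=1   [34*(-4) + 166*(1) = 30]
q=1: r=4, s=5, t=-1   [34*(5) + 166*(-1) = 4]
q=7: r=2, s=-39, t=8   [34*(-39) + 166*(8) = 2]
q=2: r=0, s=83, t=-17   [34*(83) + 166*(-17) = 0]
GCD = 2; from the row with r=2: x=-39, y=8
Check: 34*(-39) + 166*(8) = -1326 + 1328 = 2

GCD = 2, x = -39, y = 8


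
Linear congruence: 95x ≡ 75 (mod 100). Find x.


GCD(95, 100) = 5 divides 75
Divide: 19x ≡ 15 (mod 20)
x ≡ 5 (mod 20)


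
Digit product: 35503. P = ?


3 × 5 × 5 × 0 × 3 = 0


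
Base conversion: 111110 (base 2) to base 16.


111110 (base 2) = 62 (decimal)
62 (decimal) = 3E (base 16)


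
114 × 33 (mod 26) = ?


114 × 33 = 3762
3762 mod 26 = 18


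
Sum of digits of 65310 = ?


6 + 5 + 3 + 1 + 0 = 15


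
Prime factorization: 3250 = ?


3250 / 2 = 1625
1625 / 5 = 325
325 / 5 = 65
65 / 5 = 13
13 / 13 = 1
3250 = 2 × 5^3 × 13


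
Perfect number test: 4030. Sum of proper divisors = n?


Proper divisors of 4030: 1, 2, 5, 10, 13, 26, 31, 62, 65, 130, 155, 310, 403, 806, 2015
Sum = 1 + 2 + 5 + 10 + 13 + 26 + 31 + 62 + 65 + 130 + 155 + 310 + 403 + 806 + 2015 = 4034

No, 4030 is not perfect (4034 ≠ 4030)


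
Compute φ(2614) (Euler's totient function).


2614 = 2 × 1307
Prime factors: 2, 1307
φ(2614) = 2614 × (1-1/2) × (1-1/1307)
= 2614 × 1/2 × 1306/1307 = 1306

φ(2614) = 1306


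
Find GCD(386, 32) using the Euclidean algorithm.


386 = 12 * 32 + 2
32 = 16 * 2 + 0
GCD = 2


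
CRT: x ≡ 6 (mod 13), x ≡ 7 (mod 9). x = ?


M = 13*9 = 117
M1 = M/13 = 9, M2 = M/9 = 13
M1^(-1) mod 13 = 3, M2^(-1) mod 9 = 7
x = 6*9*3 + 7*13*7 = 799
799 mod 117 = 97
Check: 97 mod 13 = 6 ✓, 97 mod 9 = 7 ✓

x ≡ 97 (mod 117)


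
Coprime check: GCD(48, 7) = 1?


Euclidean algorithm:
48 = 6 * 7 + 6
7 = 1 * 6 + 1
6 = 6 * 1 + 0
GCD(48, 7) = 1

Yes, coprime (GCD = 1)


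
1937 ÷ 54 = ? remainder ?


1937 = 54 * 35 + 47
Check: 1890 + 47 = 1937

q = 35, r = 47


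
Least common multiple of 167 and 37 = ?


GCD(167, 37) = 1
LCM = 167*37/1 = 6179/1 = 6179

LCM = 6179


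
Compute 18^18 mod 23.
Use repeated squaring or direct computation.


18^1 mod 23 = 18
18^2 mod 23 = 2
18^3 mod 23 = 13
18^4 mod 23 = 4
18^5 mod 23 = 3
18^6 mod 23 = 8
18^7 mod 23 = 6
18^8 mod 23 = 16
18^9 mod 23 = 12
18^10 mod 23 = 9
18^11 mod 23 = 1
18^12 mod 23 = 18
18^13 mod 23 = 2
18^14 mod 23 = 13
18^15 mod 23 = 4
18^16 mod 23 = 3
18^17 mod 23 = 8
18^18 mod 23 = 6


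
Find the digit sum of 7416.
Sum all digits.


7 + 4 + 1 + 6 = 18


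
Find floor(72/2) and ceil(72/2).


72/2 = 36.0000
floor = 36
ceil = 36

floor = 36, ceil = 36


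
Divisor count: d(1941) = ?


1941 = 3^1 × 647^1
d(1941) = (1+1) × (1+1) = 4

4 divisors


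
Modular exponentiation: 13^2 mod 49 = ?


13^1 mod 49 = 13
13^2 mod 49 = 22


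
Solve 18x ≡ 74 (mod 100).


GCD(18, 100) = 2 divides 74
Divide: 9x ≡ 37 (mod 50)
x ≡ 43 (mod 50)


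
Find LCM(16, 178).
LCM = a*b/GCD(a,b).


GCD(16, 178) = 2
LCM = 16*178/2 = 2848/2 = 1424

LCM = 1424


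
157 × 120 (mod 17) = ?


157 × 120 = 18840
18840 mod 17 = 4


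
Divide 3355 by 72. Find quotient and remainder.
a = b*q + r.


3355 = 72 * 46 + 43
Check: 3312 + 43 = 3355

q = 46, r = 43


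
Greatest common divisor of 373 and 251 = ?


373 = 1 * 251 + 122
251 = 2 * 122 + 7
122 = 17 * 7 + 3
7 = 2 * 3 + 1
3 = 3 * 1 + 0
GCD = 1


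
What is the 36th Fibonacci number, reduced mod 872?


F(k) mod 872 for k=1..36:
1, 1, 2, 3, 5, 8, 13, 21, 34, 55, 89, 144, 233, 377, 610, 115, 725, 840, 693, 661, 482, 271, 753, 152, 33, 185, 218, 403, 621, 152, 773, 53, 826, 7, 833, 840
F(36) mod 872 = 840


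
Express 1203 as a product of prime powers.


1203 / 3 = 401
401 / 401 = 1
1203 = 3 × 401


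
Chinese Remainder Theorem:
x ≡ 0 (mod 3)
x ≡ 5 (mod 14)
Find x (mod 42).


M = 3*14 = 42
M1 = M/3 = 14, M2 = M/14 = 3
M1^(-1) mod 3 = 2, M2^(-1) mod 14 = 5
x = 0*14*2 + 5*3*5 = 75
75 mod 42 = 33
Check: 33 mod 3 = 0 ✓, 33 mod 14 = 5 ✓

x ≡ 33 (mod 42)


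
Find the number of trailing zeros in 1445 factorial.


floor(1445/5) = 289
floor(1445/25) = 57
floor(1445/125) = 11
floor(1445/625) = 2
Total = 359

359 trailing zeros


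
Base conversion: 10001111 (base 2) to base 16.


10001111 (base 2) = 143 (decimal)
143 (decimal) = 8F (base 16)


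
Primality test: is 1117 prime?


Check divisors up to sqrt(1117) = 33.4215
No divisors found.
1117 is prime.

Yes, 1117 is prime


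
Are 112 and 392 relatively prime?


Euclidean algorithm:
392 = 3 * 112 + 56
112 = 2 * 56 + 0
GCD(112, 392) = 56

No, not coprime (GCD = 56)


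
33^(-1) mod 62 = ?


Use the extended Euclidean algorithm on (62, 33); each row r = 62*s + 33*t:
r=62, s=1, t=0
r=33, s=0, t=1
q=1: r=29, s=1, t=-1   [62*(1) + 33*(-1) = 29]
q=1: r=4, s=-1, t=2   [62*(-1) + 33*(2) = 4]
q=7: r=1, s=8, t=-15   [62*(8) + 33*(-15) = 1]
q=4: r=0, s=-33, t=62   [62*(-33) + 33*(62) = 0]
GCD = 1 with t = -15, so 33*(-15) ≡ 1 (mod 62)
Inverse = -15 mod 62 = 47
Check: 33 * 47 = 1551 ≡ 1 (mod 62)

33^(-1) ≡ 47 (mod 62)


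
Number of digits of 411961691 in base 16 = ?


411961691 in base 16 = 188E095B
Number of digits = 8

8 digits (base 16)


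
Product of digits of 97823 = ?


9 × 7 × 8 × 2 × 3 = 3024


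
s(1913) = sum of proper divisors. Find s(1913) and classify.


Proper divisors: 1
Sum = 1 = 1
1 < 1913 → deficient

s(1913) = 1 (deficient)


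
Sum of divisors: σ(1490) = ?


Divisors of 1490: 1, 2, 5, 10, 149, 298, 745, 1490
Sum = 1 + 2 + 5 + 10 + 149 + 298 + 745 + 1490 = 2700

σ(1490) = 2700


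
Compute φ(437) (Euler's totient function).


437 = 19 × 23
Prime factors: 19, 23
φ(437) = 437 × (1-1/19) × (1-1/23)
= 437 × 18/19 × 22/23 = 396

φ(437) = 396


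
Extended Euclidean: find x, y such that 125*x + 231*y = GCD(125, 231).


Tabular extended Euclidean (each row: r = 125*s + 231*t):
r=125, s=1, t=0
r=231, s=0, t=1
q=0: r=125, s=1, t=0   [125*(1) + 231*(0) = 125]
q=1: r=106, s=-1, t=1   [125*(-1) + 231*(1) = 106]
q=1: r=19, s=2, t=-1   [125*(2) + 231*(-1) = 19]
q=5: r=11, s=-11, t=6   [125*(-11) + 231*(6) = 11]
q=1: r=8, s=13, t=-7   [125*(13) + 231*(-7) = 8]
q=1: r=3, s=-24, t=13   [125*(-24) + 231*(13) = 3]
q=2: r=2, s=61, t=-33   [125*(61) + 231*(-33) = 2]
q=1: r=1, s=-85, t=46   [125*(-85) + 231*(46) = 1]
q=2: r=0, s=231, t=-125   [125*(231) + 231*(-125) = 0]
GCD = 1; from the row with r=1: x=-85, y=46
Check: 125*(-85) + 231*(46) = -10625 + 10626 = 1

GCD = 1, x = -85, y = 46


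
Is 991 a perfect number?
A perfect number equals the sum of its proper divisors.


Proper divisors of 991: 1
Sum = 1 = 1

No, 991 is not perfect (1 ≠ 991)


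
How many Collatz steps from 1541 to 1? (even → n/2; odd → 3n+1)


1541 → 4624 → 2312 → 1156 → 578 → 289 → 868 → 434 → 217 → 652 → 326 → 163 → 490 → 245 → 736 → 368 → 184 → 92 → 46 → 23 → 70 → 35 → 106 → 53 → 160 → 80 → 40 → 20 → 10 → 5 → 16 → 8 → 4 → 2 → 1
Total steps = 34

34 steps


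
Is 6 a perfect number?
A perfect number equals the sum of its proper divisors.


Proper divisors of 6: 1, 2, 3
Sum = 1 + 2 + 3 = 6

Yes, 6 is perfect (6 = 6)


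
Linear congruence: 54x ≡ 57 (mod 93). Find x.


GCD(54, 93) = 3 divides 57
Divide: 18x ≡ 19 (mod 31)
x ≡ 20 (mod 31)


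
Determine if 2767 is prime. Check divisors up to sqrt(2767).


Check divisors up to sqrt(2767) = 52.6023
No divisors found.
2767 is prime.

Yes, 2767 is prime


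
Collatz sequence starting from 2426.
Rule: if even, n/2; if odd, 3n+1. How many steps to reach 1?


2426 → 1213 → 3640 → 1820 → 910 → 455 → 1366 → 683 → 2050 → 1025 → 3076 → 1538 → 769 → 2308 → 1154 → 577 → 1732 → 866 → 433 → 1300 → 650 → 325 → 976 → 488 → 244 → 122 → 61 → 184 → 92 → 46 → 23 → 70 → 35 → 106 → 53 → 160 → 80 → 40 → 20 → 10 → 5 → 16 → 8 → 4 → 2 → 1
Total steps = 45

45 steps


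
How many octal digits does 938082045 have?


938082045 in base 8 = 6772377375
Number of digits = 10

10 digits (base 8)


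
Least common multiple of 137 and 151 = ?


GCD(137, 151) = 1
LCM = 137*151/1 = 20687/1 = 20687

LCM = 20687


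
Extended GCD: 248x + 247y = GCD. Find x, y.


Tabular extended Euclidean (each row: r = 248*s + 247*t):
r=248, s=1, t=0
r=247, s=0, t=1
q=1: r=1, s=1, t=-1   [248*(1) + 247*(-1) = 1]
q=247: r=0, s=-247, t=248   [248*(-247) + 247*(248) = 0]
GCD = 1; from the row with r=1: x=1, y=-1
Check: 248*(1) + 247*(-1) = 248 - 247 = 1

GCD = 1, x = 1, y = -1


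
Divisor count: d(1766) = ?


1766 = 2^1 × 883^1
d(1766) = (1+1) × (1+1) = 4

4 divisors


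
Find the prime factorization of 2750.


2750 / 2 = 1375
1375 / 5 = 275
275 / 5 = 55
55 / 5 = 11
11 / 11 = 1
2750 = 2 × 5^3 × 11


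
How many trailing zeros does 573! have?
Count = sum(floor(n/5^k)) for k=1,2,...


floor(573/5) = 114
floor(573/25) = 22
floor(573/125) = 4
Total = 140

140 trailing zeros


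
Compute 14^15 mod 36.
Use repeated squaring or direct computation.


14^1 mod 36 = 14
14^2 mod 36 = 16
14^3 mod 36 = 8
14^4 mod 36 = 4
14^5 mod 36 = 20
14^6 mod 36 = 28
14^7 mod 36 = 32
14^8 mod 36 = 16
14^9 mod 36 = 8
14^10 mod 36 = 4
14^11 mod 36 = 20
14^12 mod 36 = 28
14^13 mod 36 = 32
14^14 mod 36 = 16
14^15 mod 36 = 8


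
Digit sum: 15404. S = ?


1 + 5 + 4 + 0 + 4 = 14


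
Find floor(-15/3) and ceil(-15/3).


-15/3 = -5.0000
floor = -5
ceil = -5

floor = -5, ceil = -5


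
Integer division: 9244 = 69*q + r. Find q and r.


9244 = 69 * 133 + 67
Check: 9177 + 67 = 9244

q = 133, r = 67


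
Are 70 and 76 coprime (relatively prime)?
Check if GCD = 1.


Euclidean algorithm:
76 = 1 * 70 + 6
70 = 11 * 6 + 4
6 = 1 * 4 + 2
4 = 2 * 2 + 0
GCD(70, 76) = 2

No, not coprime (GCD = 2)


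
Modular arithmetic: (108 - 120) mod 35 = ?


108 - 120 = -12
-12 mod 35 = 23


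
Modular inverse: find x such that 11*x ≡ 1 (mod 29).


Use the extended Euclidean algorithm on (29, 11); each row r = 29*s + 11*t:
r=29, s=1, t=0
r=11, s=0, t=1
q=2: r=7, s=1, t=-2   [29*(1) + 11*(-2) = 7]
q=1: r=4, s=-1, t=3   [29*(-1) + 11*(3) = 4]
q=1: r=3, s=2, t=-5   [29*(2) + 11*(-5) = 3]
q=1: r=1, s=-3, t=8   [29*(-3) + 11*(8) = 1]
q=3: r=0, s=11, t=-29   [29*(11) + 11*(-29) = 0]
GCD = 1 with t = 8, so 11*(8) ≡ 1 (mod 29)
Inverse = 8 mod 29 = 8
Check: 11 * 8 = 88 ≡ 1 (mod 29)

11^(-1) ≡ 8 (mod 29)


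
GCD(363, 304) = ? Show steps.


363 = 1 * 304 + 59
304 = 5 * 59 + 9
59 = 6 * 9 + 5
9 = 1 * 5 + 4
5 = 1 * 4 + 1
4 = 4 * 1 + 0
GCD = 1


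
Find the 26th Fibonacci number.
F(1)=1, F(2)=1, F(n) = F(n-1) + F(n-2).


Sequence: 1, 1, 2, 3, 5, 8, 13, 21, 34, 55, 89, 144, 233, 377, 610, 987, 1597, 2584, 4181, 6765, 10946, 17711, 28657, 46368, 75025, 121393
F(26) = 121393


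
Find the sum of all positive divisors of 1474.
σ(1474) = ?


Divisors of 1474: 1, 2, 11, 22, 67, 134, 737, 1474
Sum = 1 + 2 + 11 + 22 + 67 + 134 + 737 + 1474 = 2448

σ(1474) = 2448


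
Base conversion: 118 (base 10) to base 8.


118 (base 10) = 118 (decimal)
118 (decimal) = 166 (base 8)


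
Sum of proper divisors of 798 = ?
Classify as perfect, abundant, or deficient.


Proper divisors: 1, 2, 3, 6, 7, 14, 19, 21, 38, 42, 57, 114, 133, 266, 399
Sum = 1 + 2 + 3 + 6 + 7 + 14 + 19 + 21 + 38 + 42 + 57 + 114 + 133 + 266 + 399 = 1122
1122 > 798 → abundant

s(798) = 1122 (abundant)


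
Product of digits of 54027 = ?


5 × 4 × 0 × 2 × 7 = 0


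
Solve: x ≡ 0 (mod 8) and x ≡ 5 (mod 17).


M = 8*17 = 136
M1 = M/8 = 17, M2 = M/17 = 8
M1^(-1) mod 8 = 1, M2^(-1) mod 17 = 15
x = 0*17*1 + 5*8*15 = 600
600 mod 136 = 56
Check: 56 mod 8 = 0 ✓, 56 mod 17 = 5 ✓

x ≡ 56 (mod 136)


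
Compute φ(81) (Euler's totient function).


81 = 3^4
Prime factors: 3
φ(81) = 81 × (1-1/3)
= 81 × 2/3 = 54

φ(81) = 54


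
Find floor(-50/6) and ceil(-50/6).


-50/6 = -8.3333
floor = -9
ceil = -8

floor = -9, ceil = -8


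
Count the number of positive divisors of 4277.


4277 = 7^1 × 13^1 × 47^1
d(4277) = (1+1) × (1+1) × (1+1) = 8

8 divisors


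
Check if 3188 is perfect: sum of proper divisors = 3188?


Proper divisors of 3188: 1, 2, 4, 797, 1594
Sum = 1 + 2 + 4 + 797 + 1594 = 2398

No, 3188 is not perfect (2398 ≠ 3188)


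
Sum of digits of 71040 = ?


7 + 1 + 0 + 4 + 0 = 12


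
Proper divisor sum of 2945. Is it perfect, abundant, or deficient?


Proper divisors: 1, 5, 19, 31, 95, 155, 589
Sum = 1 + 5 + 19 + 31 + 95 + 155 + 589 = 895
895 < 2945 → deficient

s(2945) = 895 (deficient)


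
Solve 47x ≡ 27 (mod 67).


GCD(47, 67) = 1, unique solution
a^(-1) mod 67 = 10
x = 10 * 27 mod 67 = 2

x ≡ 2 (mod 67)


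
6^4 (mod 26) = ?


6^1 mod 26 = 6
6^2 mod 26 = 10
6^3 mod 26 = 8
6^4 mod 26 = 22


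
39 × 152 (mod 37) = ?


39 × 152 = 5928
5928 mod 37 = 8


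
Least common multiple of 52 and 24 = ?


GCD(52, 24) = 4
LCM = 52*24/4 = 1248/4 = 312

LCM = 312


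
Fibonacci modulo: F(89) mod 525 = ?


F(k) mod 525 for k=1..89:
1, 1, 2, 3, 5, 8, 13, 21, 34, 55, 89, 144, 233, 377, 85, 462, 22, 484, 506, 465, 446, 386, 307, 168, 475, 118, 68, 186, 254, 440, 169, 84, 253, 337, 65, 402, 467, 344, 286, 105, 391, 496, 362, 333, 170, 503, 148, 126, 274, 400, 149, 24, 173, 197, 370, 42, 412, 454, 341, 270, 86, 356, 442, 273, 190, 463, 128, 66, 194, 260, 454, 189, 118, 307, 425, 207, 107, 314, 421, 210, 106, 316, 422, 213, 110, 323, 433, 231, 139
F(89) mod 525 = 139


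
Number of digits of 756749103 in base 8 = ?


756749103 in base 8 = 5506611457
Number of digits = 10

10 digits (base 8)


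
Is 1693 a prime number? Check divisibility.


Check divisors up to sqrt(1693) = 41.1461
No divisors found.
1693 is prime.

Yes, 1693 is prime


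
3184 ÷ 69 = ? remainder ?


3184 = 69 * 46 + 10
Check: 3174 + 10 = 3184

q = 46, r = 10


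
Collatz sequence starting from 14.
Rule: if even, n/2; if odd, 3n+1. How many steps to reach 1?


14 → 7 → 22 → 11 → 34 → 17 → 52 → 26 → 13 → 40 → 20 → 10 → 5 → 16 → 8 → 4 → 2 → 1
Total steps = 17

17 steps


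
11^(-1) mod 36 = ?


Use the extended Euclidean algorithm on (36, 11); each row r = 36*s + 11*t:
r=36, s=1, t=0
r=11, s=0, t=1
q=3: r=3, s=1, t=-3   [36*(1) + 11*(-3) = 3]
q=3: r=2, s=-3, t=10   [36*(-3) + 11*(10) = 2]
q=1: r=1, s=4, t=-13   [36*(4) + 11*(-13) = 1]
q=2: r=0, s=-11, t=36   [36*(-11) + 11*(36) = 0]
GCD = 1 with t = -13, so 11*(-13) ≡ 1 (mod 36)
Inverse = -13 mod 36 = 23
Check: 11 * 23 = 253 ≡ 1 (mod 36)

11^(-1) ≡ 23 (mod 36)


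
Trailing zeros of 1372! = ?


floor(1372/5) = 274
floor(1372/25) = 54
floor(1372/125) = 10
floor(1372/625) = 2
Total = 340

340 trailing zeros


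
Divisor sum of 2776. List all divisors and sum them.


Divisors of 2776: 1, 2, 4, 8, 347, 694, 1388, 2776
Sum = 1 + 2 + 4 + 8 + 347 + 694 + 1388 + 2776 = 5220

σ(2776) = 5220


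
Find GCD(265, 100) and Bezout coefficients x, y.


Tabular extended Euclidean (each row: r = 265*s + 100*t):
r=265, s=1, t=0
r=100, s=0, t=1
q=2: r=65, s=1, t=-2   [265*(1) + 100*(-2) = 65]
q=1: r=35, s=-1, t=3   [265*(-1) + 100*(3) = 35]
q=1: r=30, s=2, t=-5   [265*(2) + 100*(-5) = 30]
q=1: r=5, s=-3, t=8   [265*(-3) + 100*(8) = 5]
q=6: r=0, s=20, t=-53   [265*(20) + 100*(-53) = 0]
GCD = 5; from the row with r=5: x=-3, y=8
Check: 265*(-3) + 100*(8) = -795 + 800 = 5

GCD = 5, x = -3, y = 8


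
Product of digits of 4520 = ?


4 × 5 × 2 × 0 = 0


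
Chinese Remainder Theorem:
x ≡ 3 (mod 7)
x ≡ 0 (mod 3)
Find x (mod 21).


M = 7*3 = 21
M1 = M/7 = 3, M2 = M/3 = 7
M1^(-1) mod 7 = 5, M2^(-1) mod 3 = 1
x = 3*3*5 + 0*7*1 = 45
45 mod 21 = 3
Check: 3 mod 7 = 3 ✓, 3 mod 3 = 0 ✓

x ≡ 3 (mod 21)


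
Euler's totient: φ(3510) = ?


3510 = 2 × 3^3 × 5 × 13
Prime factors: 2, 3, 5, 13
φ(3510) = 3510 × (1-1/2) × (1-1/3) × (1-1/5) × (1-1/13)
= 3510 × 1/2 × 2/3 × 4/5 × 12/13 = 864

φ(3510) = 864


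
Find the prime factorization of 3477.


3477 / 3 = 1159
1159 / 19 = 61
61 / 61 = 1
3477 = 3 × 19 × 61


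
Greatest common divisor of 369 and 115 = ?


369 = 3 * 115 + 24
115 = 4 * 24 + 19
24 = 1 * 19 + 5
19 = 3 * 5 + 4
5 = 1 * 4 + 1
4 = 4 * 1 + 0
GCD = 1


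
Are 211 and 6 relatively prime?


Euclidean algorithm:
211 = 35 * 6 + 1
6 = 6 * 1 + 0
GCD(211, 6) = 1

Yes, coprime (GCD = 1)


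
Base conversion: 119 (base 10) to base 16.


119 (base 10) = 119 (decimal)
119 (decimal) = 77 (base 16)


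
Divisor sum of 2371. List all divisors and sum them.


Divisors of 2371: 1, 2371
Sum = 1 + 2371 = 2372

σ(2371) = 2372


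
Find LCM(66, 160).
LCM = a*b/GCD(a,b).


GCD(66, 160) = 2
LCM = 66*160/2 = 10560/2 = 5280

LCM = 5280


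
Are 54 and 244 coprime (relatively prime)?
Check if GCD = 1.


Euclidean algorithm:
244 = 4 * 54 + 28
54 = 1 * 28 + 26
28 = 1 * 26 + 2
26 = 13 * 2 + 0
GCD(54, 244) = 2

No, not coprime (GCD = 2)


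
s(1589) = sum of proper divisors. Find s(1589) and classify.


Proper divisors: 1, 7, 227
Sum = 1 + 7 + 227 = 235
235 < 1589 → deficient

s(1589) = 235 (deficient)


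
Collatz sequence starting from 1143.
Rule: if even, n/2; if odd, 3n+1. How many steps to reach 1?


1143 → 3430 → 1715 → 5146 → 2573 → 7720 → 3860 → 1930 → 965 → 2896 → 1448 → 724 → 362 → 181 → 544 → 272 → 136 → 68 → 34 → 17 → 52 → 26 → 13 → 40 → 20 → 10 → 5 → 16 → 8 → 4 → 2 → 1
Total steps = 31

31 steps


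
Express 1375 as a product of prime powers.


1375 / 5 = 275
275 / 5 = 55
55 / 5 = 11
11 / 11 = 1
1375 = 5^3 × 11


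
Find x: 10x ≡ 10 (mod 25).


GCD(10, 25) = 5 divides 10
Divide: 2x ≡ 2 (mod 5)
x ≡ 1 (mod 5)


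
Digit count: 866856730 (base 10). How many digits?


866856730 has 9 digits in base 10
floor(log10(866856730)) + 1 = floor(8.9379) + 1 = 9

9 digits (base 10)


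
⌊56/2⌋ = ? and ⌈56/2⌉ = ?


56/2 = 28.0000
floor = 28
ceil = 28

floor = 28, ceil = 28


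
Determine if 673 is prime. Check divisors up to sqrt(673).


Check divisors up to sqrt(673) = 25.9422
No divisors found.
673 is prime.

Yes, 673 is prime


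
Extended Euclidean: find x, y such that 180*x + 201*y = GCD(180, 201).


Tabular extended Euclidean (each row: r = 180*s + 201*t):
r=180, s=1, t=0
r=201, s=0, t=1
q=0: r=180, s=1, t=0   [180*(1) + 201*(0) = 180]
q=1: r=21, s=-1, t=1   [180*(-1) + 201*(1) = 21]
q=8: r=12, s=9, t=-8   [180*(9) + 201*(-8) = 12]
q=1: r=9, s=-10, t=9   [180*(-10) + 201*(9) = 9]
q=1: r=3, s=19, t=-17   [180*(19) + 201*(-17) = 3]
q=3: r=0, s=-67, t=60   [180*(-67) + 201*(60) = 0]
GCD = 3; from the row with r=3: x=19, y=-17
Check: 180*(19) + 201*(-17) = 3420 - 3417 = 3

GCD = 3, x = 19, y = -17


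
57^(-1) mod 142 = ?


Use the extended Euclidean algorithm on (142, 57); each row r = 142*s + 57*t:
r=142, s=1, t=0
r=57, s=0, t=1
q=2: r=28, s=1, t=-2   [142*(1) + 57*(-2) = 28]
q=2: r=1, s=-2, t=5   [142*(-2) + 57*(5) = 1]
q=28: r=0, s=57, t=-142   [142*(57) + 57*(-142) = 0]
GCD = 1 with t = 5, so 57*(5) ≡ 1 (mod 142)
Inverse = 5 mod 142 = 5
Check: 57 * 5 = 285 ≡ 1 (mod 142)

57^(-1) ≡ 5 (mod 142)


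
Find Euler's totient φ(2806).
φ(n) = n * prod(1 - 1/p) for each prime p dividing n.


2806 = 2 × 23 × 61
Prime factors: 2, 23, 61
φ(2806) = 2806 × (1-1/2) × (1-1/23) × (1-1/61)
= 2806 × 1/2 × 22/23 × 60/61 = 1320

φ(2806) = 1320


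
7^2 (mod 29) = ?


7^1 mod 29 = 7
7^2 mod 29 = 20


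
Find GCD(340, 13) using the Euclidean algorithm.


340 = 26 * 13 + 2
13 = 6 * 2 + 1
2 = 2 * 1 + 0
GCD = 1


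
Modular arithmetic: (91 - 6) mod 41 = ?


91 - 6 = 85
85 mod 41 = 3


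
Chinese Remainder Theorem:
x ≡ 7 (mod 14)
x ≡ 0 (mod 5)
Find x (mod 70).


M = 14*5 = 70
M1 = M/14 = 5, M2 = M/5 = 14
M1^(-1) mod 14 = 3, M2^(-1) mod 5 = 4
x = 7*5*3 + 0*14*4 = 105
105 mod 70 = 35
Check: 35 mod 14 = 7 ✓, 35 mod 5 = 0 ✓

x ≡ 35 (mod 70)


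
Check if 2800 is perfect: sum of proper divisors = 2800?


Proper divisors of 2800: 1, 2, 4, 5, 7, 8, 10, 14, 16, 20, 25, 28, 35, 40, 50, 56, 70, 80, 100, 112, 140, 175, 200, 280, 350, 400, 560, 700, 1400
Sum = 1 + 2 + 4 + 5 + 7 + 8 + 10 + 14 + 16 + 20 + 25 + 28 + 35 + 40 + 50 + 56 + 70 + 80 + 100 + 112 + 140 + 175 + 200 + 280 + 350 + 400 + 560 + 700 + 1400 = 4888

No, 2800 is not perfect (4888 ≠ 2800)


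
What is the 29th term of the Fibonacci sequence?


Sequence: 1, 1, 2, 3, 5, 8, 13, 21, 34, 55, 89, 144, 233, 377, 610, 987, 1597, 2584, 4181, 6765, 10946, 17711, 28657, 46368, 75025, 121393, 196418, 317811, 514229
F(29) = 514229


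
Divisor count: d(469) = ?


469 = 7^1 × 67^1
d(469) = (1+1) × (1+1) = 4

4 divisors


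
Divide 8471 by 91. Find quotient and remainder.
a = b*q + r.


8471 = 91 * 93 + 8
Check: 8463 + 8 = 8471

q = 93, r = 8


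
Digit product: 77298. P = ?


7 × 7 × 2 × 9 × 8 = 7056


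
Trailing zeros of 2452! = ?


floor(2452/5) = 490
floor(2452/25) = 98
floor(2452/125) = 19
floor(2452/625) = 3
Total = 610

610 trailing zeros


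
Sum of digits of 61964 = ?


6 + 1 + 9 + 6 + 4 = 26


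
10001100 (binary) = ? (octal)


10001100 (base 2) = 140 (decimal)
140 (decimal) = 214 (base 8)


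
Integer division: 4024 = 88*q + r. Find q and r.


4024 = 88 * 45 + 64
Check: 3960 + 64 = 4024

q = 45, r = 64


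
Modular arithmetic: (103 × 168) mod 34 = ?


103 × 168 = 17304
17304 mod 34 = 32


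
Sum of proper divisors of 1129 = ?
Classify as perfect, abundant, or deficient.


Proper divisors: 1
Sum = 1 = 1
1 < 1129 → deficient

s(1129) = 1 (deficient)


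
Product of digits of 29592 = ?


2 × 9 × 5 × 9 × 2 = 1620


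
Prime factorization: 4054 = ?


4054 / 2 = 2027
2027 / 2027 = 1
4054 = 2 × 2027


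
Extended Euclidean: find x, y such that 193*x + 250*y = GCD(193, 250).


Tabular extended Euclidean (each row: r = 193*s + 250*t):
r=193, s=1, t=0
r=250, s=0, t=1
q=0: r=193, s=1, t=0   [193*(1) + 250*(0) = 193]
q=1: r=57, s=-1, t=1   [193*(-1) + 250*(1) = 57]
q=3: r=22, s=4, t=-3   [193*(4) + 250*(-3) = 22]
q=2: r=13, s=-9, t=7   [193*(-9) + 250*(7) = 13]
q=1: r=9, s=13, t=-10   [193*(13) + 250*(-10) = 9]
q=1: r=4, s=-22, t=17   [193*(-22) + 250*(17) = 4]
q=2: r=1, s=57, t=-44   [193*(57) + 250*(-44) = 1]
q=4: r=0, s=-250, t=193   [193*(-250) + 250*(193) = 0]
GCD = 1; from the row with r=1: x=57, y=-44
Check: 193*(57) + 250*(-44) = 11001 - 11000 = 1

GCD = 1, x = 57, y = -44


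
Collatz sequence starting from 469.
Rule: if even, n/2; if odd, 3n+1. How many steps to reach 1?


469 → 1408 → 704 → 352 → 176 → 88 → 44 → 22 → 11 → 34 → 17 → 52 → 26 → 13 → 40 → 20 → 10 → 5 → 16 → 8 → 4 → 2 → 1
Total steps = 22

22 steps


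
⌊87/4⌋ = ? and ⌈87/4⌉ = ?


87/4 = 21.7500
floor = 21
ceil = 22

floor = 21, ceil = 22


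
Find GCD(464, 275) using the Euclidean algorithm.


464 = 1 * 275 + 189
275 = 1 * 189 + 86
189 = 2 * 86 + 17
86 = 5 * 17 + 1
17 = 17 * 1 + 0
GCD = 1


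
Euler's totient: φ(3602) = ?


3602 = 2 × 1801
Prime factors: 2, 1801
φ(3602) = 3602 × (1-1/2) × (1-1/1801)
= 3602 × 1/2 × 1800/1801 = 1800

φ(3602) = 1800


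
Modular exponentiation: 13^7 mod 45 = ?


13^1 mod 45 = 13
13^2 mod 45 = 34
13^3 mod 45 = 37
13^4 mod 45 = 31
13^5 mod 45 = 43
13^6 mod 45 = 19
13^7 mod 45 = 22


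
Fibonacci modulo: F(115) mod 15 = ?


F(k) mod 15 for k=1..115:
1, 1, 2, 3, 5, 8, 13, 6, 4, 10, 14, 9, 8, 2, 10, 12, 7, 4, 11, 0, 11, 11, 7, 3, 10, 13, 8, 6, 14, 5, 4, 9, 13, 7, 5, 12, 2, 14, 1, 0, 1, 1, 2, 3, 5, 8, 13, 6, 4, 10, 14, 9, 8, 2, 10, 12, 7, 4, 11, 0, 11, 11, 7, 3, 10, 13, 8, 6, 14, 5, 4, 9, 13, 7, 5, 12, 2, 14, 1, 0, 1, 1, 2, 3, 5, 8, 13, 6, 4, 10, 14, 9, 8, 2, 10, 12, 7, 4, 11, 0, 11, 11, 7, 3, 10, 13, 8, 6, 14, 5, 4, 9, 13, 7, 5
F(115) mod 15 = 5


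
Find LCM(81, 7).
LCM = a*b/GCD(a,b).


GCD(81, 7) = 1
LCM = 81*7/1 = 567/1 = 567

LCM = 567


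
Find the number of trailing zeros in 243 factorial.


floor(243/5) = 48
floor(243/25) = 9
floor(243/125) = 1
Total = 58

58 trailing zeros


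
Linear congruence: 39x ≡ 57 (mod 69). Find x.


GCD(39, 69) = 3 divides 57
Divide: 13x ≡ 19 (mod 23)
x ≡ 5 (mod 23)


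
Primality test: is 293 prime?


Check divisors up to sqrt(293) = 17.1172
No divisors found.
293 is prime.

Yes, 293 is prime


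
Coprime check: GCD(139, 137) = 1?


Euclidean algorithm:
139 = 1 * 137 + 2
137 = 68 * 2 + 1
2 = 2 * 1 + 0
GCD(139, 137) = 1

Yes, coprime (GCD = 1)


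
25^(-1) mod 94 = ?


Use the extended Euclidean algorithm on (94, 25); each row r = 94*s + 25*t:
r=94, s=1, t=0
r=25, s=0, t=1
q=3: r=19, s=1, t=-3   [94*(1) + 25*(-3) = 19]
q=1: r=6, s=-1, t=4   [94*(-1) + 25*(4) = 6]
q=3: r=1, s=4, t=-15   [94*(4) + 25*(-15) = 1]
q=6: r=0, s=-25, t=94   [94*(-25) + 25*(94) = 0]
GCD = 1 with t = -15, so 25*(-15) ≡ 1 (mod 94)
Inverse = -15 mod 94 = 79
Check: 25 * 79 = 1975 ≡ 1 (mod 94)

25^(-1) ≡ 79 (mod 94)


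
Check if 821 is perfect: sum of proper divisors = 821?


Proper divisors of 821: 1
Sum = 1 = 1

No, 821 is not perfect (1 ≠ 821)


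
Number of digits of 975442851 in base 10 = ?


975442851 has 9 digits in base 10
floor(log10(975442851)) + 1 = floor(8.9892) + 1 = 9

9 digits (base 10)


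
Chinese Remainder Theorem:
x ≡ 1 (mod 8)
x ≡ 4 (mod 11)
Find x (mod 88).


M = 8*11 = 88
M1 = M/8 = 11, M2 = M/11 = 8
M1^(-1) mod 8 = 3, M2^(-1) mod 11 = 7
x = 1*11*3 + 4*8*7 = 257
257 mod 88 = 81
Check: 81 mod 8 = 1 ✓, 81 mod 11 = 4 ✓

x ≡ 81 (mod 88)


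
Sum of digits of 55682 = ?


5 + 5 + 6 + 8 + 2 = 26


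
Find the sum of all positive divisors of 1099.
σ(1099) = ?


Divisors of 1099: 1, 7, 157, 1099
Sum = 1 + 7 + 157 + 1099 = 1264

σ(1099) = 1264


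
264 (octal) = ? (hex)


264 (base 8) = 180 (decimal)
180 (decimal) = B4 (base 16)


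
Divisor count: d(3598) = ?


3598 = 2^1 × 7^1 × 257^1
d(3598) = (1+1) × (1+1) × (1+1) = 8

8 divisors


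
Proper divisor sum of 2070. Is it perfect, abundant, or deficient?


Proper divisors: 1, 2, 3, 5, 6, 9, 10, 15, 18, 23, 30, 45, 46, 69, 90, 115, 138, 207, 230, 345, 414, 690, 1035
Sum = 1 + 2 + 3 + 5 + 6 + 9 + 10 + 15 + 18 + 23 + 30 + 45 + 46 + 69 + 90 + 115 + 138 + 207 + 230 + 345 + 414 + 690 + 1035 = 3546
3546 > 2070 → abundant

s(2070) = 3546 (abundant)


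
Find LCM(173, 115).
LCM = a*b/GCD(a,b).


GCD(173, 115) = 1
LCM = 173*115/1 = 19895/1 = 19895

LCM = 19895


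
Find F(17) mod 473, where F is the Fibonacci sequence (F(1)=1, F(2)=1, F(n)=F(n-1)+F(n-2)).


F(k) mod 473 for k=1..17:
1, 1, 2, 3, 5, 8, 13, 21, 34, 55, 89, 144, 233, 377, 137, 41, 178
F(17) mod 473 = 178


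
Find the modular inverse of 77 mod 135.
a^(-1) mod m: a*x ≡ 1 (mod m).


Use the extended Euclidean algorithm on (135, 77); each row r = 135*s + 77*t:
r=135, s=1, t=0
r=77, s=0, t=1
q=1: r=58, s=1, t=-1   [135*(1) + 77*(-1) = 58]
q=1: r=19, s=-1, t=2   [135*(-1) + 77*(2) = 19]
q=3: r=1, s=4, t=-7   [135*(4) + 77*(-7) = 1]
q=19: r=0, s=-77, t=135   [135*(-77) + 77*(135) = 0]
GCD = 1 with t = -7, so 77*(-7) ≡ 1 (mod 135)
Inverse = -7 mod 135 = 128
Check: 77 * 128 = 9856 ≡ 1 (mod 135)

77^(-1) ≡ 128 (mod 135)


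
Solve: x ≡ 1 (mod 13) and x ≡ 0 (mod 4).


M = 13*4 = 52
M1 = M/13 = 4, M2 = M/4 = 13
M1^(-1) mod 13 = 10, M2^(-1) mod 4 = 1
x = 1*4*10 + 0*13*1 = 40
40 mod 52 = 40
Check: 40 mod 13 = 1 ✓, 40 mod 4 = 0 ✓

x ≡ 40 (mod 52)


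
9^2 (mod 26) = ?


9^1 mod 26 = 9
9^2 mod 26 = 3


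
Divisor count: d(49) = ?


49 = 7^2
d(49) = (2+1) = 3

3 divisors


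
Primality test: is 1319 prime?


Check divisors up to sqrt(1319) = 36.3180
No divisors found.
1319 is prime.

Yes, 1319 is prime


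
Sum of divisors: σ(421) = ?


Divisors of 421: 1, 421
Sum = 1 + 421 = 422

σ(421) = 422
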